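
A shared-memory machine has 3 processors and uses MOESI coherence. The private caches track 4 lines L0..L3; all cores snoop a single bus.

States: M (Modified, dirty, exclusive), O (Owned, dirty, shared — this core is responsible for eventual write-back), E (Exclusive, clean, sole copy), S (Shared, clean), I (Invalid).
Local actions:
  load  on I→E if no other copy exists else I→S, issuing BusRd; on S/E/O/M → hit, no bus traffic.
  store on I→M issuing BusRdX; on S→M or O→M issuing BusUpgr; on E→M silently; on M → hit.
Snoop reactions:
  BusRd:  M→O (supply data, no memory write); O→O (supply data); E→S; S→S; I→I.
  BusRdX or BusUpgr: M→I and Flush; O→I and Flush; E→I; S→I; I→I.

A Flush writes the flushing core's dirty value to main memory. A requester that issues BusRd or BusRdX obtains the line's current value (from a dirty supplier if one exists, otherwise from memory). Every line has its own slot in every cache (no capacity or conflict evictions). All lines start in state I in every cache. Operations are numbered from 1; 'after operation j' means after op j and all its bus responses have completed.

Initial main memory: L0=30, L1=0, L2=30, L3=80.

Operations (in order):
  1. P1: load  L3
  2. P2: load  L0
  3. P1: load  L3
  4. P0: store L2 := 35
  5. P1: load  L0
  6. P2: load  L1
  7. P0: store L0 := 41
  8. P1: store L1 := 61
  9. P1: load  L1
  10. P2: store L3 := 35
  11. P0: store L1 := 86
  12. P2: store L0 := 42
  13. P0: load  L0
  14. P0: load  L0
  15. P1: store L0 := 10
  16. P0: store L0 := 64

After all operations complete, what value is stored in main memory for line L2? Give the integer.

[1] P1: load  L3 | P0:I, P1:E(80), P2:I | bus: BusRd
[2] P2: load  L0 | P0:I, P1:I, P2:E(30) | bus: BusRd
[3] P1: load  L3 | P0:I, P1:E(80), P2:I | bus: none
[4] P0: store L2 := 35 | P0:M(35), P1:I, P2:I | bus: BusRdX
[5] P1: load  L0 | P0:I, P1:S(30), P2:S(30) | bus: BusRd
[6] P2: load  L1 | P0:I, P1:I, P2:E(0) | bus: BusRd
[7] P0: store L0 := 41 | P0:M(41), P1:I, P2:I | bus: BusRdX
[8] P1: store L1 := 61 | P0:I, P1:M(61), P2:I | bus: BusRdX
[9] P1: load  L1 | P0:I, P1:M(61), P2:I | bus: none
[10] P2: store L3 := 35 | P0:I, P1:I, P2:M(35) | bus: BusRdX
[11] P0: store L1 := 86 | P0:M(86), P1:I, P2:I | bus: BusRdX,Flush
[12] P2: store L0 := 42 | P0:I, P1:I, P2:M(42) | bus: BusRdX,Flush
[13] P0: load  L0 | P0:S(42), P1:I, P2:O(42) | bus: BusRd
[14] P0: load  L0 | P0:S(42), P1:I, P2:O(42) | bus: none
[15] P1: store L0 := 10 | P0:I, P1:M(10), P2:I | bus: BusRdX,Flush
[16] P0: store L0 := 64 | P0:M(64), P1:I, P2:I | bus: BusRdX,Flush

memory[L2] = 30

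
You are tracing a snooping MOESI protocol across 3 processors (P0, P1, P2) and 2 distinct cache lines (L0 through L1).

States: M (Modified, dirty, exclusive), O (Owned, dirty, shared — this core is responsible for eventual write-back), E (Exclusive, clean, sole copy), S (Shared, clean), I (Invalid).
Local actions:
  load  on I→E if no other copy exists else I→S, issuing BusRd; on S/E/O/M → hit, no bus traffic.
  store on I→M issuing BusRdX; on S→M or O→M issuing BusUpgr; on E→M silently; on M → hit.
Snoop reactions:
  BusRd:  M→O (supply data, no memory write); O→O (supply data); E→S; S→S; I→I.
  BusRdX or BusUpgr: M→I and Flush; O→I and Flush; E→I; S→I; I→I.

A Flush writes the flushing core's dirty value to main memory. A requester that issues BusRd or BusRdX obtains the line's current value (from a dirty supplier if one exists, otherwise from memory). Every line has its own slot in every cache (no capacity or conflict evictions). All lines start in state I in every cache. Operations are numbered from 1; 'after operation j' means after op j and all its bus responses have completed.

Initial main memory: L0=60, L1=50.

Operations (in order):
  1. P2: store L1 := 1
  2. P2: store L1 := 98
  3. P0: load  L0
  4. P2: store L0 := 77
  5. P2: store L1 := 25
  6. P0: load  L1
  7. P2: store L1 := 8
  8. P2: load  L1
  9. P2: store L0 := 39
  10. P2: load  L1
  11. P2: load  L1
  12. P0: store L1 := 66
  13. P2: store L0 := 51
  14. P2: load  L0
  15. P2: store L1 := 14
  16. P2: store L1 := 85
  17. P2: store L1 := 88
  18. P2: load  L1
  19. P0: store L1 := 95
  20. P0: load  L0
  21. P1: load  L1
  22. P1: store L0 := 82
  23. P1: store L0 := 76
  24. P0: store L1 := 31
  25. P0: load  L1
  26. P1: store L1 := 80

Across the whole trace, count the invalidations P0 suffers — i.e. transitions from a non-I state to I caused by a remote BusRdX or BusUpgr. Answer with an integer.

  op1 P2: store L1 := 1 → I/I/M on L1; bus BusRdX; mem=50
  op2 P2: store L1 := 98 → I/I/M on L1; bus (none); mem=50
  op3 P0: load  L0 → E/I/I on L0; bus BusRd; mem=60
  op4 P2: store L0 := 77 → I/I/M on L0; bus BusRdX; mem=60
  op5 P2: store L1 := 25 → I/I/M on L1; bus (none); mem=50
  op6 P0: load  L1 → S/I/O on L1; bus BusRd; mem=50
  op7 P2: store L1 := 8 → I/I/M on L1; bus BusUpgr; mem=50
  op8 P2: load  L1 → I/I/M on L1; bus (none); mem=50
  op9 P2: store L0 := 39 → I/I/M on L0; bus (none); mem=60
  op10 P2: load  L1 → I/I/M on L1; bus (none); mem=50
  op11 P2: load  L1 → I/I/M on L1; bus (none); mem=50
  op12 P0: store L1 := 66 → M/I/I on L1; bus BusRdX Flush; mem=8
  op13 P2: store L0 := 51 → I/I/M on L0; bus (none); mem=60
  op14 P2: load  L0 → I/I/M on L0; bus (none); mem=60
  op15 P2: store L1 := 14 → I/I/M on L1; bus BusRdX Flush; mem=66
  op16 P2: store L1 := 85 → I/I/M on L1; bus (none); mem=66
  op17 P2: store L1 := 88 → I/I/M on L1; bus (none); mem=66
  op18 P2: load  L1 → I/I/M on L1; bus (none); mem=66
  op19 P0: store L1 := 95 → M/I/I on L1; bus BusRdX Flush; mem=88
  op20 P0: load  L0 → S/I/O on L0; bus BusRd; mem=60
  op21 P1: load  L1 → O/S/I on L1; bus BusRd; mem=88
  op22 P1: store L0 := 82 → I/M/I on L0; bus BusRdX Flush; mem=51
  op23 P1: store L0 := 76 → I/M/I on L0; bus (none); mem=51
  op24 P0: store L1 := 31 → M/I/I on L1; bus BusUpgr; mem=88
  op25 P0: load  L1 → M/I/I on L1; bus (none); mem=88
  op26 P1: store L1 := 80 → I/M/I on L1; bus BusRdX Flush; mem=31

invalidations = 5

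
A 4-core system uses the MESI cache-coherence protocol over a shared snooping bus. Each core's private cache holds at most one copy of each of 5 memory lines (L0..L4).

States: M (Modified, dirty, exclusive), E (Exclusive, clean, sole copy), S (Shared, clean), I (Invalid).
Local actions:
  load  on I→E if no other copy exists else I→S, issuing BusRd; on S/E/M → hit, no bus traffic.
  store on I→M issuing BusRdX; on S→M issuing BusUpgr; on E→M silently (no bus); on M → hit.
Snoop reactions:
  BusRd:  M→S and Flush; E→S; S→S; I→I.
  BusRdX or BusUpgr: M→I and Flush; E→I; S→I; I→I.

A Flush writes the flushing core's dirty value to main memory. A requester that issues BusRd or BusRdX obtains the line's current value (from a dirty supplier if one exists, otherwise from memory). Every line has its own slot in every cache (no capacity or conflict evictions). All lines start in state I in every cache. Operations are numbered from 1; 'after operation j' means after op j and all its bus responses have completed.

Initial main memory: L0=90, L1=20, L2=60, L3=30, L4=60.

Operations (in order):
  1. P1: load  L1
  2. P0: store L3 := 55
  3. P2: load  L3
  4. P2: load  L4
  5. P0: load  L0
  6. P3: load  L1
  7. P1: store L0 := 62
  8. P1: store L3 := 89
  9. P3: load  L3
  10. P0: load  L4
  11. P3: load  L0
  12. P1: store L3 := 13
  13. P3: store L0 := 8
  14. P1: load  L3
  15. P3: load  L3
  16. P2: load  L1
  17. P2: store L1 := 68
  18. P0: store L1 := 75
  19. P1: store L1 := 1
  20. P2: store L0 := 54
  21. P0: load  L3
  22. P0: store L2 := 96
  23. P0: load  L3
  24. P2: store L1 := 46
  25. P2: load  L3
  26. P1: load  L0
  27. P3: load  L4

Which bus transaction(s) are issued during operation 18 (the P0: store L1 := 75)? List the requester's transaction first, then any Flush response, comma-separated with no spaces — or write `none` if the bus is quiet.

step 1: P1: load  L1  ⟶  IEII  (L1)  txn=BusRd  M[L1]=20
step 2: P0: store L3 := 55  ⟶  MIII  (L3)  txn=BusRdX  M[L3]=30
step 3: P2: load  L3  ⟶  SISI  (L3)  txn=BusRd+Flush  M[L3]=55
step 4: P2: load  L4  ⟶  IIEI  (L4)  txn=BusRd  M[L4]=60
step 5: P0: load  L0  ⟶  EIII  (L0)  txn=BusRd  M[L0]=90
step 6: P3: load  L1  ⟶  ISIS  (L1)  txn=BusRd  M[L1]=20
step 7: P1: store L0 := 62  ⟶  IMII  (L0)  txn=BusRdX  M[L0]=90
step 8: P1: store L3 := 89  ⟶  IMII  (L3)  txn=BusRdX  M[L3]=55
step 9: P3: load  L3  ⟶  ISIS  (L3)  txn=BusRd+Flush  M[L3]=89
step 10: P0: load  L4  ⟶  SISI  (L4)  txn=BusRd  M[L4]=60
step 11: P3: load  L0  ⟶  ISIS  (L0)  txn=BusRd+Flush  M[L0]=62
step 12: P1: store L3 := 13  ⟶  IMII  (L3)  txn=BusUpgr  M[L3]=89
step 13: P3: store L0 := 8  ⟶  IIIM  (L0)  txn=BusUpgr  M[L0]=62
step 14: P1: load  L3  ⟶  IMII  (L3)  txn=∅  M[L3]=89
step 15: P3: load  L3  ⟶  ISIS  (L3)  txn=BusRd+Flush  M[L3]=13
step 16: P2: load  L1  ⟶  ISSS  (L1)  txn=BusRd  M[L1]=20
step 17: P2: store L1 := 68  ⟶  IIMI  (L1)  txn=BusUpgr  M[L1]=20
step 18: P0: store L1 := 75  ⟶  MIII  (L1)  txn=BusRdX+Flush  M[L1]=68
step 19: P1: store L1 := 1  ⟶  IMII  (L1)  txn=BusRdX+Flush  M[L1]=75
step 20: P2: store L0 := 54  ⟶  IIMI  (L0)  txn=BusRdX+Flush  M[L0]=8
step 21: P0: load  L3  ⟶  SSIS  (L3)  txn=BusRd  M[L3]=13
step 22: P0: store L2 := 96  ⟶  MIII  (L2)  txn=BusRdX  M[L2]=60
step 23: P0: load  L3  ⟶  SSIS  (L3)  txn=∅  M[L3]=13
step 24: P2: store L1 := 46  ⟶  IIMI  (L1)  txn=BusRdX+Flush  M[L1]=1
step 25: P2: load  L3  ⟶  SSSS  (L3)  txn=BusRd  M[L3]=13
step 26: P1: load  L0  ⟶  ISSI  (L0)  txn=BusRd+Flush  M[L0]=54
step 27: P3: load  L4  ⟶  SISS  (L4)  txn=BusRd  M[L4]=60

bus = BusRdX,Flush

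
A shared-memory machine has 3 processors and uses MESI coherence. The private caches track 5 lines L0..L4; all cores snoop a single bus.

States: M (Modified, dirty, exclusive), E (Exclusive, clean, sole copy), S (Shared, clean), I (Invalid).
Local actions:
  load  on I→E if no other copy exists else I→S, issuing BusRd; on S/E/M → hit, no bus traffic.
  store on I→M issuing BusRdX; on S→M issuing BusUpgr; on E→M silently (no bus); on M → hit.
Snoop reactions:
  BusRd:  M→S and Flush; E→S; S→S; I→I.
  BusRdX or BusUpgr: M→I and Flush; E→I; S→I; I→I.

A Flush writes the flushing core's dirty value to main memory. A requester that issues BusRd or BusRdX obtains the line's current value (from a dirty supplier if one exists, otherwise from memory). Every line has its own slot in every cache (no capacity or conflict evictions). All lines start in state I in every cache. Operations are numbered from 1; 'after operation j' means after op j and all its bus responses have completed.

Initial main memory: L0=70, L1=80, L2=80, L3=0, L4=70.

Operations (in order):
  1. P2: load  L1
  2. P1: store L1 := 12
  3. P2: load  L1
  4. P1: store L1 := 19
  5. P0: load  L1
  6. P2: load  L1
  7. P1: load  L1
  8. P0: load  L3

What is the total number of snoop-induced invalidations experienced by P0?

[1] P2: load  L1 | P0:I, P1:I, P2:E(80) | bus: BusRd
[2] P1: store L1 := 12 | P0:I, P1:M(12), P2:I | bus: BusRdX
[3] P2: load  L1 | P0:I, P1:S(12), P2:S(12) | bus: BusRd,Flush
[4] P1: store L1 := 19 | P0:I, P1:M(19), P2:I | bus: BusUpgr
[5] P0: load  L1 | P0:S(19), P1:S(19), P2:I | bus: BusRd,Flush
[6] P2: load  L1 | P0:S(19), P1:S(19), P2:S(19) | bus: BusRd
[7] P1: load  L1 | P0:S(19), P1:S(19), P2:S(19) | bus: none
[8] P0: load  L3 | P0:E(0), P1:I, P2:I | bus: BusRd

invalidations = 0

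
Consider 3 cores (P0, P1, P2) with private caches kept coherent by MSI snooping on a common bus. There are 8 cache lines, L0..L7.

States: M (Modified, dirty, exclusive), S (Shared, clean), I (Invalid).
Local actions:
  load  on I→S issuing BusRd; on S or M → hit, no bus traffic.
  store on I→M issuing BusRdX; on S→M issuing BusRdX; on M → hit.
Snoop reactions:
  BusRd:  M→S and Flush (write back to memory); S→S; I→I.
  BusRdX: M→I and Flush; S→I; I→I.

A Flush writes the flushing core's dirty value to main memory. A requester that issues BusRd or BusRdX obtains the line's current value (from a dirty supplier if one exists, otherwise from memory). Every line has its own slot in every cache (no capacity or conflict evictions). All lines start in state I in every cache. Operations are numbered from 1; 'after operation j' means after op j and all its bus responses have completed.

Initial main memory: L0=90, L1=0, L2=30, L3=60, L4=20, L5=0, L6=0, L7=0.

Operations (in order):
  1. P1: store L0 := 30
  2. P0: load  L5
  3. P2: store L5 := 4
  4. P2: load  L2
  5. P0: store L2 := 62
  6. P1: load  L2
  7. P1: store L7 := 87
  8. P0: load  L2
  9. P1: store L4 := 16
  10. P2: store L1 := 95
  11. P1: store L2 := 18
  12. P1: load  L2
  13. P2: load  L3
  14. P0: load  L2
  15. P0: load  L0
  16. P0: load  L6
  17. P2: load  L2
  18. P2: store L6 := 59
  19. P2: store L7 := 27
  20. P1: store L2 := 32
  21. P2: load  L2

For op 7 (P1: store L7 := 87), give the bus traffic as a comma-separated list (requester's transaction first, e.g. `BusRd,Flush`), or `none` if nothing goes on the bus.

1. P1: store L0 := 30  bus=[BusRdX]  L0: P0=I P1=M P2=I  mem[L0]=90
2. P0: load  L5  bus=[BusRd]  L5: P0=S P1=I P2=I  mem[L5]=0
3. P2: store L5 := 4  bus=[BusRdX]  L5: P0=I P1=I P2=M  mem[L5]=0
4. P2: load  L2  bus=[BusRd]  L2: P0=I P1=I P2=S  mem[L2]=30
5. P0: store L2 := 62  bus=[BusRdX]  L2: P0=M P1=I P2=I  mem[L2]=30
6. P1: load  L2  bus=[BusRd,Flush]  L2: P0=S P1=S P2=I  mem[L2]=62
7. P1: store L7 := 87  bus=[BusRdX]  L7: P0=I P1=M P2=I  mem[L7]=0
8. P0: load  L2  bus=[-]  L2: P0=S P1=S P2=I  mem[L2]=62
9. P1: store L4 := 16  bus=[BusRdX]  L4: P0=I P1=M P2=I  mem[L4]=20
10. P2: store L1 := 95  bus=[BusRdX]  L1: P0=I P1=I P2=M  mem[L1]=0
11. P1: store L2 := 18  bus=[BusRdX]  L2: P0=I P1=M P2=I  mem[L2]=62
12. P1: load  L2  bus=[-]  L2: P0=I P1=M P2=I  mem[L2]=62
13. P2: load  L3  bus=[BusRd]  L3: P0=I P1=I P2=S  mem[L3]=60
14. P0: load  L2  bus=[BusRd,Flush]  L2: P0=S P1=S P2=I  mem[L2]=18
15. P0: load  L0  bus=[BusRd,Flush]  L0: P0=S P1=S P2=I  mem[L0]=30
16. P0: load  L6  bus=[BusRd]  L6: P0=S P1=I P2=I  mem[L6]=0
17. P2: load  L2  bus=[BusRd]  L2: P0=S P1=S P2=S  mem[L2]=18
18. P2: store L6 := 59  bus=[BusRdX]  L6: P0=I P1=I P2=M  mem[L6]=0
19. P2: store L7 := 27  bus=[BusRdX,Flush]  L7: P0=I P1=I P2=M  mem[L7]=87
20. P1: store L2 := 32  bus=[BusRdX]  L2: P0=I P1=M P2=I  mem[L2]=18
21. P2: load  L2  bus=[BusRd,Flush]  L2: P0=I P1=S P2=S  mem[L2]=32

bus = BusRdX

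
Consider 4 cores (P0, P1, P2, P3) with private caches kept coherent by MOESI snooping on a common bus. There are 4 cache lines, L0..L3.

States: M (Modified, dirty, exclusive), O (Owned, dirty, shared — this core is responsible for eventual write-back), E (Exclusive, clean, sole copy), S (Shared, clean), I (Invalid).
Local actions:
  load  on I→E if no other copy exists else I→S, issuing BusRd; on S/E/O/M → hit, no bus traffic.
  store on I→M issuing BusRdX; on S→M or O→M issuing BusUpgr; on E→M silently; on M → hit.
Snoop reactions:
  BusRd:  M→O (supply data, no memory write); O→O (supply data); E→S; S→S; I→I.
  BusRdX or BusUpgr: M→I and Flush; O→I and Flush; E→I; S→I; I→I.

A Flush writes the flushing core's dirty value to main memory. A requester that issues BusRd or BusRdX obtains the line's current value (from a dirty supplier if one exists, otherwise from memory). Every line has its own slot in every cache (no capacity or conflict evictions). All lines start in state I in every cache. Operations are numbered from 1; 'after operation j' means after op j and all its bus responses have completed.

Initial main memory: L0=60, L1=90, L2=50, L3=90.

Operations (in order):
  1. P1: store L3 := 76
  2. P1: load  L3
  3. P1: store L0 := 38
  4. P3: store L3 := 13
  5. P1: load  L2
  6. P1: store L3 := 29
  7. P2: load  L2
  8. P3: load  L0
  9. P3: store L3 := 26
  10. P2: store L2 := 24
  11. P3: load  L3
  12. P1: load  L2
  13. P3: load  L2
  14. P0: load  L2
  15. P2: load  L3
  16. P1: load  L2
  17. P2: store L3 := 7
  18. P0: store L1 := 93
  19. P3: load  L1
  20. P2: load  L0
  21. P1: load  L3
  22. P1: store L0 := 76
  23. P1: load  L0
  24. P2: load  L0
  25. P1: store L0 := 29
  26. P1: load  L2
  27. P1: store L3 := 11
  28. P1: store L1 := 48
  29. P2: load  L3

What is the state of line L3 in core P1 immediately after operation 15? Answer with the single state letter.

step 1: P1: store L3 := 76  ⟶  IMII  (L3)  txn=BusRdX  M[L3]=90
step 2: P1: load  L3  ⟶  IMII  (L3)  txn=∅  M[L3]=90
step 3: P1: store L0 := 38  ⟶  IMII  (L0)  txn=BusRdX  M[L0]=60
step 4: P3: store L3 := 13  ⟶  IIIM  (L3)  txn=BusRdX+Flush  M[L3]=76
step 5: P1: load  L2  ⟶  IEII  (L2)  txn=BusRd  M[L2]=50
step 6: P1: store L3 := 29  ⟶  IMII  (L3)  txn=BusRdX+Flush  M[L3]=13
step 7: P2: load  L2  ⟶  ISSI  (L2)  txn=BusRd  M[L2]=50
step 8: P3: load  L0  ⟶  IOIS  (L0)  txn=BusRd  M[L0]=60
step 9: P3: store L3 := 26  ⟶  IIIM  (L3)  txn=BusRdX+Flush  M[L3]=29
step 10: P2: store L2 := 24  ⟶  IIMI  (L2)  txn=BusUpgr  M[L2]=50
step 11: P3: load  L3  ⟶  IIIM  (L3)  txn=∅  M[L3]=29
step 12: P1: load  L2  ⟶  ISOI  (L2)  txn=BusRd  M[L2]=50
step 13: P3: load  L2  ⟶  ISOS  (L2)  txn=BusRd  M[L2]=50
step 14: P0: load  L2  ⟶  SSOS  (L2)  txn=BusRd  M[L2]=50
step 15: P2: load  L3  ⟶  IISO  (L3)  txn=BusRd  M[L3]=29
step 16: P1: load  L2  ⟶  SSOS  (L2)  txn=∅  M[L2]=50
step 17: P2: store L3 := 7  ⟶  IIMI  (L3)  txn=BusUpgr+Flush  M[L3]=26
step 18: P0: store L1 := 93  ⟶  MIII  (L1)  txn=BusRdX  M[L1]=90
step 19: P3: load  L1  ⟶  OIIS  (L1)  txn=BusRd  M[L1]=90
step 20: P2: load  L0  ⟶  IOSS  (L0)  txn=BusRd  M[L0]=60
step 21: P1: load  L3  ⟶  ISOI  (L3)  txn=BusRd  M[L3]=26
step 22: P1: store L0 := 76  ⟶  IMII  (L0)  txn=BusUpgr  M[L0]=60
step 23: P1: load  L0  ⟶  IMII  (L0)  txn=∅  M[L0]=60
step 24: P2: load  L0  ⟶  IOSI  (L0)  txn=BusRd  M[L0]=60
step 25: P1: store L0 := 29  ⟶  IMII  (L0)  txn=BusUpgr  M[L0]=60
step 26: P1: load  L2  ⟶  SSOS  (L2)  txn=∅  M[L2]=50
step 27: P1: store L3 := 11  ⟶  IMII  (L3)  txn=BusUpgr+Flush  M[L3]=7
step 28: P1: store L1 := 48  ⟶  IMII  (L1)  txn=BusRdX+Flush  M[L1]=93
step 29: P2: load  L3  ⟶  IOSI  (L3)  txn=BusRd  M[L3]=7

state = I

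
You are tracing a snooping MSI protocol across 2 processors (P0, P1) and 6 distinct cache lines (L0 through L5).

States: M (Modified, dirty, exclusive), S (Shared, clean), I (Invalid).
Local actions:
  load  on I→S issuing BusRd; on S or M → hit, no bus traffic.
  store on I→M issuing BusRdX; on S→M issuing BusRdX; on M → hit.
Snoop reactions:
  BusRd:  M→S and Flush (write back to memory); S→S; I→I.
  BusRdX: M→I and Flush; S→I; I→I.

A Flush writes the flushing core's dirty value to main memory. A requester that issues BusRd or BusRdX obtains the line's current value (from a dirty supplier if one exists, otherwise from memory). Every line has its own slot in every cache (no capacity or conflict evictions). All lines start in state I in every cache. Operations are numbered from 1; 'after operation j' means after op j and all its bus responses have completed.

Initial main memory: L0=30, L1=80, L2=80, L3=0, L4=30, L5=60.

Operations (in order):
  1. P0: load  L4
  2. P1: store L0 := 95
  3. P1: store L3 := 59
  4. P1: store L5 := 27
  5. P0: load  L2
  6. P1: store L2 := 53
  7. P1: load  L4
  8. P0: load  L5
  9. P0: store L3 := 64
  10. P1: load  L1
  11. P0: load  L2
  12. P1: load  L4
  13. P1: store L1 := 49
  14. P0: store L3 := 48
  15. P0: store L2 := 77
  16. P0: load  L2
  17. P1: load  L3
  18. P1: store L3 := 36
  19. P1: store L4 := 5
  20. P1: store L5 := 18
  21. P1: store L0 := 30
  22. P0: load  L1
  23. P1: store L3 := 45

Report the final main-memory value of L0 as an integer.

memory[L0] = 30

[1] P0: load  L4 | P0:S(30), P1:I | bus: BusRd
[2] P1: store L0 := 95 | P0:I, P1:M(95) | bus: BusRdX
[3] P1: store L3 := 59 | P0:I, P1:M(59) | bus: BusRdX
[4] P1: store L5 := 27 | P0:I, P1:M(27) | bus: BusRdX
[5] P0: load  L2 | P0:S(80), P1:I | bus: BusRd
[6] P1: store L2 := 53 | P0:I, P1:M(53) | bus: BusRdX
[7] P1: load  L4 | P0:S(30), P1:S(30) | bus: BusRd
[8] P0: load  L5 | P0:S(27), P1:S(27) | bus: BusRd,Flush
[9] P0: store L3 := 64 | P0:M(64), P1:I | bus: BusRdX,Flush
[10] P1: load  L1 | P0:I, P1:S(80) | bus: BusRd
[11] P0: load  L2 | P0:S(53), P1:S(53) | bus: BusRd,Flush
[12] P1: load  L4 | P0:S(30), P1:S(30) | bus: none
[13] P1: store L1 := 49 | P0:I, P1:M(49) | bus: BusRdX
[14] P0: store L3 := 48 | P0:M(48), P1:I | bus: none
[15] P0: store L2 := 77 | P0:M(77), P1:I | bus: BusRdX
[16] P0: load  L2 | P0:M(77), P1:I | bus: none
[17] P1: load  L3 | P0:S(48), P1:S(48) | bus: BusRd,Flush
[18] P1: store L3 := 36 | P0:I, P1:M(36) | bus: BusRdX
[19] P1: store L4 := 5 | P0:I, P1:M(5) | bus: BusRdX
[20] P1: store L5 := 18 | P0:I, P1:M(18) | bus: BusRdX
[21] P1: store L0 := 30 | P0:I, P1:M(30) | bus: none
[22] P0: load  L1 | P0:S(49), P1:S(49) | bus: BusRd,Flush
[23] P1: store L3 := 45 | P0:I, P1:M(45) | bus: none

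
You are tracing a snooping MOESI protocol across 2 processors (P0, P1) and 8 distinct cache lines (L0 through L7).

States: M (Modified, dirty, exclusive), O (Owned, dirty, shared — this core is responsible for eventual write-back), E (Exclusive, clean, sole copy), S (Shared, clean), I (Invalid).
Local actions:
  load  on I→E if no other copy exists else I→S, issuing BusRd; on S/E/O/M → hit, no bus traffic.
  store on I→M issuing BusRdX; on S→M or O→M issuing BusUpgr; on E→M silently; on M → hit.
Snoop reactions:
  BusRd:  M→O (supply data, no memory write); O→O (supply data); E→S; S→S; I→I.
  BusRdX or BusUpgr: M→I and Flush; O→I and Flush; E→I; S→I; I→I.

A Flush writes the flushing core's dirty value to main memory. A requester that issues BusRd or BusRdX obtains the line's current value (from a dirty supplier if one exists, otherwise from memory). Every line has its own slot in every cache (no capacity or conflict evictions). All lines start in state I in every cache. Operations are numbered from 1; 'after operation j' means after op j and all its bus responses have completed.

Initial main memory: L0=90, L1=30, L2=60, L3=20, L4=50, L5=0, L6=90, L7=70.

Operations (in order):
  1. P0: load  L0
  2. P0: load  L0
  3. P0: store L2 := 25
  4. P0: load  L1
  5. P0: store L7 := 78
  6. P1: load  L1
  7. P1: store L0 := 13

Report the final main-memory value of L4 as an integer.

[1] P0: load  L0 | P0:E(90), P1:I | bus: BusRd
[2] P0: load  L0 | P0:E(90), P1:I | bus: none
[3] P0: store L2 := 25 | P0:M(25), P1:I | bus: BusRdX
[4] P0: load  L1 | P0:E(30), P1:I | bus: BusRd
[5] P0: store L7 := 78 | P0:M(78), P1:I | bus: BusRdX
[6] P1: load  L1 | P0:S(30), P1:S(30) | bus: BusRd
[7] P1: store L0 := 13 | P0:I, P1:M(13) | bus: BusRdX

memory[L4] = 50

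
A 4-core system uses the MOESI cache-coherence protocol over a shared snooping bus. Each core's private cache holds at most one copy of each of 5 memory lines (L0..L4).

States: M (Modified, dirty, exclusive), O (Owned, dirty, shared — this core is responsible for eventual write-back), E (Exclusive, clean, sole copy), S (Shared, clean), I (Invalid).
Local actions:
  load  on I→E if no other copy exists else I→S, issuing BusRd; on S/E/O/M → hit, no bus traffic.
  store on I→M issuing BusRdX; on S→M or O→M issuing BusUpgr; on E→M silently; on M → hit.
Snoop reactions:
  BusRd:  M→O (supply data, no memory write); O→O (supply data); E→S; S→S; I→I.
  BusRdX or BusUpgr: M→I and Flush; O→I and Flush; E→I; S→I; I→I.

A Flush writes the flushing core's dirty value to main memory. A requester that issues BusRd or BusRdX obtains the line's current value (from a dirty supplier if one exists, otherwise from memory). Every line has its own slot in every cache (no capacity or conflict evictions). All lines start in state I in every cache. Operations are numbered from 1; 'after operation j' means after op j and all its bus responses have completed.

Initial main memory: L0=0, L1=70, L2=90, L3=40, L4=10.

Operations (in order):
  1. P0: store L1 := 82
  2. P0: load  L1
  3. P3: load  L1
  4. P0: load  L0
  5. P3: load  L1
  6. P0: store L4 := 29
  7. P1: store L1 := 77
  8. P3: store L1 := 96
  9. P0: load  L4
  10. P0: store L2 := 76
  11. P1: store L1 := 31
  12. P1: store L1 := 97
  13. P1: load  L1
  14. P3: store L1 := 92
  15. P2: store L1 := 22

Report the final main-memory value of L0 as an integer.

1. P0: store L1 := 82  bus=[BusRdX]  L1: P0=M P1=I P2=I P3=I  mem[L1]=70
2. P0: load  L1  bus=[-]  L1: P0=M P1=I P2=I P3=I  mem[L1]=70
3. P3: load  L1  bus=[BusRd]  L1: P0=O P1=I P2=I P3=S  mem[L1]=70
4. P0: load  L0  bus=[BusRd]  L0: P0=E P1=I P2=I P3=I  mem[L0]=0
5. P3: load  L1  bus=[-]  L1: P0=O P1=I P2=I P3=S  mem[L1]=70
6. P0: store L4 := 29  bus=[BusRdX]  L4: P0=M P1=I P2=I P3=I  mem[L4]=10
7. P1: store L1 := 77  bus=[BusRdX,Flush]  L1: P0=I P1=M P2=I P3=I  mem[L1]=82
8. P3: store L1 := 96  bus=[BusRdX,Flush]  L1: P0=I P1=I P2=I P3=M  mem[L1]=77
9. P0: load  L4  bus=[-]  L4: P0=M P1=I P2=I P3=I  mem[L4]=10
10. P0: store L2 := 76  bus=[BusRdX]  L2: P0=M P1=I P2=I P3=I  mem[L2]=90
11. P1: store L1 := 31  bus=[BusRdX,Flush]  L1: P0=I P1=M P2=I P3=I  mem[L1]=96
12. P1: store L1 := 97  bus=[-]  L1: P0=I P1=M P2=I P3=I  mem[L1]=96
13. P1: load  L1  bus=[-]  L1: P0=I P1=M P2=I P3=I  mem[L1]=96
14. P3: store L1 := 92  bus=[BusRdX,Flush]  L1: P0=I P1=I P2=I P3=M  mem[L1]=97
15. P2: store L1 := 22  bus=[BusRdX,Flush]  L1: P0=I P1=I P2=M P3=I  mem[L1]=92

memory[L0] = 0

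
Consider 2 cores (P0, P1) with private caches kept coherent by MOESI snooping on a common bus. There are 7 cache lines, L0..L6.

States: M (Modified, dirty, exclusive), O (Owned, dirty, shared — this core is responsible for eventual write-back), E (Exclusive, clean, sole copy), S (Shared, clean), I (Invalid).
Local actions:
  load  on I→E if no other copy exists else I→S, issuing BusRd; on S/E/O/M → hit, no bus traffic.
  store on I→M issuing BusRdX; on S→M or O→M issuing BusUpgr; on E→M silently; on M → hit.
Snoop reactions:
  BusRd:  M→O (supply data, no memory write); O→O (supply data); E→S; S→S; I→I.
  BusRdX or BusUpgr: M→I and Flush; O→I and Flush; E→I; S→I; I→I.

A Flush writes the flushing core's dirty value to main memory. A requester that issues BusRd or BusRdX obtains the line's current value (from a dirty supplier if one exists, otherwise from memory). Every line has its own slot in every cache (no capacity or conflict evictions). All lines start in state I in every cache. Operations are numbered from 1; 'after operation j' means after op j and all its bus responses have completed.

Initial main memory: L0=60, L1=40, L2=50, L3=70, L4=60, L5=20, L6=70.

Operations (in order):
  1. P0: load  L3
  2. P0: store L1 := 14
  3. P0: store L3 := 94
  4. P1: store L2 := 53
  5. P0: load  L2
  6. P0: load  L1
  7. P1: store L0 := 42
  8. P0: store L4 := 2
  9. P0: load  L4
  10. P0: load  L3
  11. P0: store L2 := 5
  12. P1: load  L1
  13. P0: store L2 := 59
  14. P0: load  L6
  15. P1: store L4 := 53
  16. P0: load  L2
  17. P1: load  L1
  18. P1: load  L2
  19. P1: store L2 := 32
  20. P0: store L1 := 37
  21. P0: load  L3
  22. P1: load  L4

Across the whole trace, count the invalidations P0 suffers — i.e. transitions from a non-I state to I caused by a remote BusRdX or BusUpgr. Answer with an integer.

invalidations = 2

[1] P0: load  L3 | P0:E(70), P1:I | bus: BusRd
[2] P0: store L1 := 14 | P0:M(14), P1:I | bus: BusRdX
[3] P0: store L3 := 94 | P0:M(94), P1:I | bus: none
[4] P1: store L2 := 53 | P0:I, P1:M(53) | bus: BusRdX
[5] P0: load  L2 | P0:S(53), P1:O(53) | bus: BusRd
[6] P0: load  L1 | P0:M(14), P1:I | bus: none
[7] P1: store L0 := 42 | P0:I, P1:M(42) | bus: BusRdX
[8] P0: store L4 := 2 | P0:M(2), P1:I | bus: BusRdX
[9] P0: load  L4 | P0:M(2), P1:I | bus: none
[10] P0: load  L3 | P0:M(94), P1:I | bus: none
[11] P0: store L2 := 5 | P0:M(5), P1:I | bus: BusUpgr,Flush
[12] P1: load  L1 | P0:O(14), P1:S(14) | bus: BusRd
[13] P0: store L2 := 59 | P0:M(59), P1:I | bus: none
[14] P0: load  L6 | P0:E(70), P1:I | bus: BusRd
[15] P1: store L4 := 53 | P0:I, P1:M(53) | bus: BusRdX,Flush
[16] P0: load  L2 | P0:M(59), P1:I | bus: none
[17] P1: load  L1 | P0:O(14), P1:S(14) | bus: none
[18] P1: load  L2 | P0:O(59), P1:S(59) | bus: BusRd
[19] P1: store L2 := 32 | P0:I, P1:M(32) | bus: BusUpgr,Flush
[20] P0: store L1 := 37 | P0:M(37), P1:I | bus: BusUpgr
[21] P0: load  L3 | P0:M(94), P1:I | bus: none
[22] P1: load  L4 | P0:I, P1:M(53) | bus: none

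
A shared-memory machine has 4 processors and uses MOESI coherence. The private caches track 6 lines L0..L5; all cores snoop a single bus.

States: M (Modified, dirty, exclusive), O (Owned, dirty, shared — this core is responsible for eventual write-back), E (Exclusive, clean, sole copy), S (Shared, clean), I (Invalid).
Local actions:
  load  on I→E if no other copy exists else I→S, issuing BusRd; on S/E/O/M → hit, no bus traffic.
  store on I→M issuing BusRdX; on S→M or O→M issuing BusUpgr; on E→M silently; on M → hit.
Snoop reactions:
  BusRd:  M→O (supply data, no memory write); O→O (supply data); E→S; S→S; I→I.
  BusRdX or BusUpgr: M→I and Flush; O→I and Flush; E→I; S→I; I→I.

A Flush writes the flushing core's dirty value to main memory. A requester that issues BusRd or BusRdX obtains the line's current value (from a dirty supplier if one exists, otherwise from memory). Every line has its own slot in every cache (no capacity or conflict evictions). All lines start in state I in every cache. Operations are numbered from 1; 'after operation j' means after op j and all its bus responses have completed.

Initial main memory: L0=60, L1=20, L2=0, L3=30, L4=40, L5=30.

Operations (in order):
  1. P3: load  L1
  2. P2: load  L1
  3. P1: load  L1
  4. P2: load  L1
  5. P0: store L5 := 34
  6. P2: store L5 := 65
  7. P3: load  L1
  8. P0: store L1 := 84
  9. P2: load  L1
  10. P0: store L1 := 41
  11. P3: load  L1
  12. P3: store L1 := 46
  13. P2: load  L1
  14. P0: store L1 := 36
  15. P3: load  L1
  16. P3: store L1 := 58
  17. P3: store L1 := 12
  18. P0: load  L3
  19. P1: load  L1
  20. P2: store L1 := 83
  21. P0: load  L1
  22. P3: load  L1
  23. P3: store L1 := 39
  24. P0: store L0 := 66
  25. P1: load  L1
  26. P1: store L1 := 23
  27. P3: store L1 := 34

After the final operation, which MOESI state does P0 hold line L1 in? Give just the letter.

state = I

[1] P3: load  L1 | P0:I, P1:I, P2:I, P3:E(20) | bus: BusRd
[2] P2: load  L1 | P0:I, P1:I, P2:S(20), P3:S(20) | bus: BusRd
[3] P1: load  L1 | P0:I, P1:S(20), P2:S(20), P3:S(20) | bus: BusRd
[4] P2: load  L1 | P0:I, P1:S(20), P2:S(20), P3:S(20) | bus: none
[5] P0: store L5 := 34 | P0:M(34), P1:I, P2:I, P3:I | bus: BusRdX
[6] P2: store L5 := 65 | P0:I, P1:I, P2:M(65), P3:I | bus: BusRdX,Flush
[7] P3: load  L1 | P0:I, P1:S(20), P2:S(20), P3:S(20) | bus: none
[8] P0: store L1 := 84 | P0:M(84), P1:I, P2:I, P3:I | bus: BusRdX
[9] P2: load  L1 | P0:O(84), P1:I, P2:S(84), P3:I | bus: BusRd
[10] P0: store L1 := 41 | P0:M(41), P1:I, P2:I, P3:I | bus: BusUpgr
[11] P3: load  L1 | P0:O(41), P1:I, P2:I, P3:S(41) | bus: BusRd
[12] P3: store L1 := 46 | P0:I, P1:I, P2:I, P3:M(46) | bus: BusUpgr,Flush
[13] P2: load  L1 | P0:I, P1:I, P2:S(46), P3:O(46) | bus: BusRd
[14] P0: store L1 := 36 | P0:M(36), P1:I, P2:I, P3:I | bus: BusRdX,Flush
[15] P3: load  L1 | P0:O(36), P1:I, P2:I, P3:S(36) | bus: BusRd
[16] P3: store L1 := 58 | P0:I, P1:I, P2:I, P3:M(58) | bus: BusUpgr,Flush
[17] P3: store L1 := 12 | P0:I, P1:I, P2:I, P3:M(12) | bus: none
[18] P0: load  L3 | P0:E(30), P1:I, P2:I, P3:I | bus: BusRd
[19] P1: load  L1 | P0:I, P1:S(12), P2:I, P3:O(12) | bus: BusRd
[20] P2: store L1 := 83 | P0:I, P1:I, P2:M(83), P3:I | bus: BusRdX,Flush
[21] P0: load  L1 | P0:S(83), P1:I, P2:O(83), P3:I | bus: BusRd
[22] P3: load  L1 | P0:S(83), P1:I, P2:O(83), P3:S(83) | bus: BusRd
[23] P3: store L1 := 39 | P0:I, P1:I, P2:I, P3:M(39) | bus: BusUpgr,Flush
[24] P0: store L0 := 66 | P0:M(66), P1:I, P2:I, P3:I | bus: BusRdX
[25] P1: load  L1 | P0:I, P1:S(39), P2:I, P3:O(39) | bus: BusRd
[26] P1: store L1 := 23 | P0:I, P1:M(23), P2:I, P3:I | bus: BusUpgr,Flush
[27] P3: store L1 := 34 | P0:I, P1:I, P2:I, P3:M(34) | bus: BusRdX,Flush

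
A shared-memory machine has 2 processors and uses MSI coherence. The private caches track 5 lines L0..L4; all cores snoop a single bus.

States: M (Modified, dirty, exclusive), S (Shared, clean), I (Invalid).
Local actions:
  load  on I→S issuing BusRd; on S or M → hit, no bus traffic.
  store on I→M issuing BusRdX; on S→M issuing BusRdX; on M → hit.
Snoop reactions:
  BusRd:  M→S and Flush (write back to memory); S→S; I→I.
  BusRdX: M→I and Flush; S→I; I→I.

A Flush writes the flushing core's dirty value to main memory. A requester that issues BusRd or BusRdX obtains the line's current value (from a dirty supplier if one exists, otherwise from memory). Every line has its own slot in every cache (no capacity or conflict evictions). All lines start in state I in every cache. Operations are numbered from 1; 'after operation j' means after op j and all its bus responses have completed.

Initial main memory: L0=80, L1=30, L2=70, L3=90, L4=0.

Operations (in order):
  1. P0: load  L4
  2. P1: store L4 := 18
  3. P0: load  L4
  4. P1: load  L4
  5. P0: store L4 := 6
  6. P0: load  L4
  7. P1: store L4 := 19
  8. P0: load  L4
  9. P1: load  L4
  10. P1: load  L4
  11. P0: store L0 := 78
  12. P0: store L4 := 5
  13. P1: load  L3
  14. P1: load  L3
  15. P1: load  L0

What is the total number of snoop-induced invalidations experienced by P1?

step 1: P0: load  L4  ⟶  SI  (L4)  txn=BusRd  M[L4]=0
step 2: P1: store L4 := 18  ⟶  IM  (L4)  txn=BusRdX  M[L4]=0
step 3: P0: load  L4  ⟶  SS  (L4)  txn=BusRd+Flush  M[L4]=18
step 4: P1: load  L4  ⟶  SS  (L4)  txn=∅  M[L4]=18
step 5: P0: store L4 := 6  ⟶  MI  (L4)  txn=BusRdX  M[L4]=18
step 6: P0: load  L4  ⟶  MI  (L4)  txn=∅  M[L4]=18
step 7: P1: store L4 := 19  ⟶  IM  (L4)  txn=BusRdX+Flush  M[L4]=6
step 8: P0: load  L4  ⟶  SS  (L4)  txn=BusRd+Flush  M[L4]=19
step 9: P1: load  L4  ⟶  SS  (L4)  txn=∅  M[L4]=19
step 10: P1: load  L4  ⟶  SS  (L4)  txn=∅  M[L4]=19
step 11: P0: store L0 := 78  ⟶  MI  (L0)  txn=BusRdX  M[L0]=80
step 12: P0: store L4 := 5  ⟶  MI  (L4)  txn=BusRdX  M[L4]=19
step 13: P1: load  L3  ⟶  IS  (L3)  txn=BusRd  M[L3]=90
step 14: P1: load  L3  ⟶  IS  (L3)  txn=∅  M[L3]=90
step 15: P1: load  L0  ⟶  SS  (L0)  txn=BusRd+Flush  M[L0]=78

invalidations = 2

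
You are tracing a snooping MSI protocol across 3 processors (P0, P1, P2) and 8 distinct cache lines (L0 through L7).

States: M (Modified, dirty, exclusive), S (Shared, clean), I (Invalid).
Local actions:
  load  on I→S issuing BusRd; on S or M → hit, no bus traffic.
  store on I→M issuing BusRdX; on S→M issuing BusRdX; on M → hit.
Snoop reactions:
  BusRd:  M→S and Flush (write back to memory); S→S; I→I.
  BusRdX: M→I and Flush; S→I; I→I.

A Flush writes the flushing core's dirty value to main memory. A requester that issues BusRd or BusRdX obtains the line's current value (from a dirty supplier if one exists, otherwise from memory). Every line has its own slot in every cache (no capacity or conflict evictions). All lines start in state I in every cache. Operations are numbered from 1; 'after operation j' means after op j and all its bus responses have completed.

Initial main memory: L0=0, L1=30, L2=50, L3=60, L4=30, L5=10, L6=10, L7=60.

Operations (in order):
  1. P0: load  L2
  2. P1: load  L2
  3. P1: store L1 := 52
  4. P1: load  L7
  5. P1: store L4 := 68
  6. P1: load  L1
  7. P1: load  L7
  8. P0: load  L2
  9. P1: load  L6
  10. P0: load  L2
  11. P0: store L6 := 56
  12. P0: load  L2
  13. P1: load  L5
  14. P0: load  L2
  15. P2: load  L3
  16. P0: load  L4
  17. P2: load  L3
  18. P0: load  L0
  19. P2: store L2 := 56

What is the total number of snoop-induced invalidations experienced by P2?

  op1 P0: load  L2 → S/I/I on L2; bus BusRd; mem=50
  op2 P1: load  L2 → S/S/I on L2; bus BusRd; mem=50
  op3 P1: store L1 := 52 → I/M/I on L1; bus BusRdX; mem=30
  op4 P1: load  L7 → I/S/I on L7; bus BusRd; mem=60
  op5 P1: store L4 := 68 → I/M/I on L4; bus BusRdX; mem=30
  op6 P1: load  L1 → I/M/I on L1; bus (none); mem=30
  op7 P1: load  L7 → I/S/I on L7; bus (none); mem=60
  op8 P0: load  L2 → S/S/I on L2; bus (none); mem=50
  op9 P1: load  L6 → I/S/I on L6; bus BusRd; mem=10
  op10 P0: load  L2 → S/S/I on L2; bus (none); mem=50
  op11 P0: store L6 := 56 → M/I/I on L6; bus BusRdX; mem=10
  op12 P0: load  L2 → S/S/I on L2; bus (none); mem=50
  op13 P1: load  L5 → I/S/I on L5; bus BusRd; mem=10
  op14 P0: load  L2 → S/S/I on L2; bus (none); mem=50
  op15 P2: load  L3 → I/I/S on L3; bus BusRd; mem=60
  op16 P0: load  L4 → S/S/I on L4; bus BusRd Flush; mem=68
  op17 P2: load  L3 → I/I/S on L3; bus (none); mem=60
  op18 P0: load  L0 → S/I/I on L0; bus BusRd; mem=0
  op19 P2: store L2 := 56 → I/I/M on L2; bus BusRdX; mem=50

invalidations = 0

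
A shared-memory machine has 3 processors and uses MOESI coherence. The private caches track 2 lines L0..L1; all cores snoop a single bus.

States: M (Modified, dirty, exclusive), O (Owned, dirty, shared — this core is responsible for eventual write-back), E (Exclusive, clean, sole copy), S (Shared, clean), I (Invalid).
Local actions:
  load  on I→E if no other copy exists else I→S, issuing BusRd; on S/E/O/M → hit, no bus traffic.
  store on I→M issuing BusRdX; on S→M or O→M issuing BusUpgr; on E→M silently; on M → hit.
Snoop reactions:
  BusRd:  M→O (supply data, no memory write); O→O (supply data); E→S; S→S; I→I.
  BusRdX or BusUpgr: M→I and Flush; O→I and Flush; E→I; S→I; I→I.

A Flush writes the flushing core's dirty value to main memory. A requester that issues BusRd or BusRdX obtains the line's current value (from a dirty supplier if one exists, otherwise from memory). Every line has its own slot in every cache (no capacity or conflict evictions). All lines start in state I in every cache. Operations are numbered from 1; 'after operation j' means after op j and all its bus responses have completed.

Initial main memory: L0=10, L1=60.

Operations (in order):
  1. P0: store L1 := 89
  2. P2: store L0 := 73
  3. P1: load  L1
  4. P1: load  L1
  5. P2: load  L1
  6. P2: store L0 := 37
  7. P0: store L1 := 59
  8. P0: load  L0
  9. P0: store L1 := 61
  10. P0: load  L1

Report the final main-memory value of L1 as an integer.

memory[L1] = 60

1. P0: store L1 := 89  bus=[BusRdX]  L1: P0=M P1=I P2=I  mem[L1]=60
2. P2: store L0 := 73  bus=[BusRdX]  L0: P0=I P1=I P2=M  mem[L0]=10
3. P1: load  L1  bus=[BusRd]  L1: P0=O P1=S P2=I  mem[L1]=60
4. P1: load  L1  bus=[-]  L1: P0=O P1=S P2=I  mem[L1]=60
5. P2: load  L1  bus=[BusRd]  L1: P0=O P1=S P2=S  mem[L1]=60
6. P2: store L0 := 37  bus=[-]  L0: P0=I P1=I P2=M  mem[L0]=10
7. P0: store L1 := 59  bus=[BusUpgr]  L1: P0=M P1=I P2=I  mem[L1]=60
8. P0: load  L0  bus=[BusRd]  L0: P0=S P1=I P2=O  mem[L0]=10
9. P0: store L1 := 61  bus=[-]  L1: P0=M P1=I P2=I  mem[L1]=60
10. P0: load  L1  bus=[-]  L1: P0=M P1=I P2=I  mem[L1]=60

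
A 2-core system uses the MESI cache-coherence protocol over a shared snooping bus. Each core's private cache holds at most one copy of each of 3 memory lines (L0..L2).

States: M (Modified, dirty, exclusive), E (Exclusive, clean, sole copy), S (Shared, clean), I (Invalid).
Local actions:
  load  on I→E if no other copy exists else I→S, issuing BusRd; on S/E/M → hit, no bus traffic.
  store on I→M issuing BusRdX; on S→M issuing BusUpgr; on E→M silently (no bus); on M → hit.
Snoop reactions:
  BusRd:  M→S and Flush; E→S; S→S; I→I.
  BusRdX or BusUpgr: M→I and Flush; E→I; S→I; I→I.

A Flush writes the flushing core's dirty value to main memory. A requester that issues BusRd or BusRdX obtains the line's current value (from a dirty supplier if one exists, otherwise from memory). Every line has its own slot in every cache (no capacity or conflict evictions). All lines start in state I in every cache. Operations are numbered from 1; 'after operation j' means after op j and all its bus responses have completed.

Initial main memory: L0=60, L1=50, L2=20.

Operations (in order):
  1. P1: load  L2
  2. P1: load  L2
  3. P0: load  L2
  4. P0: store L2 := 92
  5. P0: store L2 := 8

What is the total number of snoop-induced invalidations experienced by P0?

1. P1: load  L2  bus=[BusRd]  L2: P0=I P1=E  mem[L2]=20
2. P1: load  L2  bus=[-]  L2: P0=I P1=E  mem[L2]=20
3. P0: load  L2  bus=[BusRd]  L2: P0=S P1=S  mem[L2]=20
4. P0: store L2 := 92  bus=[BusUpgr]  L2: P0=M P1=I  mem[L2]=20
5. P0: store L2 := 8  bus=[-]  L2: P0=M P1=I  mem[L2]=20

invalidations = 0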